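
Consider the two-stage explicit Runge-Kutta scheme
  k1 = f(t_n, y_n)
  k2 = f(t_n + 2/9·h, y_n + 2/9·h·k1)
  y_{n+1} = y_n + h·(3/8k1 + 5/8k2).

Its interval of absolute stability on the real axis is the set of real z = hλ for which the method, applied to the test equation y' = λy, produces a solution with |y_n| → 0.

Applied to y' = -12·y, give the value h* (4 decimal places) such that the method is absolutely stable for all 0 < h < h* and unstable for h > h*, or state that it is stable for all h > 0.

Test eqn y'=λy, z=hλ:
  k1=λy_n ⇒ h·k1=z·y_n;  k2=λ(1+2/9z)y_n ⇒ h·k2=z(1+2/9z)y_n
  y_{n+1}/y_n = 1 + 3/8z + 5/8z(1+2/9z) = 1 + z + 5/36z²
  so R(z) = 1 + z + 5/36z².

Need |R(x)|<1, x<0.
x=-1.08: |R|=0.0820
R=1: x+5/36x²=0 ⇒ x=−36/5=-7.2000; min R=1−1/(4·5/36)=-0.8000>−1
Confirm numerically:
  x=-6.365: |R|=0.26184 <1
  x=-5.210: |R|=0.43999 <1
  x=-5.035: |R|=0.51400 <1
  x=-7.588: |R|=1.40891 >1
  x=-7.465: |R|=1.27475 >1
Stable set (-7.2000, 0).

(-7.2000,0); λ=-12 ⇒ h* = (36/5)/12 = 0.6000.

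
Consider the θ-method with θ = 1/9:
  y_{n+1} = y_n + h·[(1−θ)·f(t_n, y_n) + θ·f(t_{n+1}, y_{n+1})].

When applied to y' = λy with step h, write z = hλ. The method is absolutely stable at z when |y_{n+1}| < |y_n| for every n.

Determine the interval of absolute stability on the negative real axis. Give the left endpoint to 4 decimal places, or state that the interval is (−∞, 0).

z∈(-2.5714,0).

On y'=λy, z=hλ:
  y_{n+1} = y_n + z·[8/9·y_n + 1/9·y_{n+1}] ⇒ (1 − 1/9z)y_{n+1} = (1 + 8/9z)y_n
  R(z) = (1 + 8/9z)/(1 − 1/9z).

Need |R(x)|<1, x<0.
x=-0.91: |R|=0.1736
R=−1: 1+8/9x = −1+1/9x ⇒ -7/9x=2 ⇒ x=2/(-7/9)=-2.5714
Confirm numerically:
  x=-2.396: |R|=0.89224 <1
  x=-2.108: |R|=0.70796 <1
  x=-1.778: |R|=0.48469 <1
  x=-1.353: |R|=0.17618 <1
  x=-3.152: |R|=1.33443 >1
  x=-2.882: |R|=1.18297 >1
So |R|<1 on (-2.5714, 0).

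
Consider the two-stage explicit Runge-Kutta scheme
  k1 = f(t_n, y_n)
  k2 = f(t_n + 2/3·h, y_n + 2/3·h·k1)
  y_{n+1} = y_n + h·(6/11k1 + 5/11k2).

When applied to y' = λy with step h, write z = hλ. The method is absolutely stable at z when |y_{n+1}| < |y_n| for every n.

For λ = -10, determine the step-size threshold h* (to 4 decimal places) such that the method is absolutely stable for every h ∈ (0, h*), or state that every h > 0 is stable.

Test eqn y'=λy, z=hλ:
  k1=λy_n ⇒ h·k1=z·y_n;  k2=λ(1+2/3z)y_n ⇒ h·k2=z(1+2/3z)y_n
  y_{n+1}/y_n = 1 + 6/11z + 5/11z(1+2/3z) = 1 + z + 10/33z²
  Hence R(z) = 1 + z + 10/33z².

Find x<0 with |R(x)|<1.
x=-0.51: |R|=0.5688
R=1: x+10/33x²=0 ⇒ x=−33/10=-3.3000; min R=1−1/(4·10/33)=0.1750>−1
Confirm numerically:
  x=-3.264: |R|=0.96439 <1
  x=-3.170: |R|=0.87512 <1
  x=-2.517: |R|=0.40278 <1
  x=-2.132: |R|=0.24540 <1
  x=-3.892: |R|=1.69820 >1
  x=-3.480: |R|=1.18982 >1
Stable set (-3.3000, 0).

(-3.3000,0); λ=-10 ⇒ h* = (33/10)/10 = 0.3300.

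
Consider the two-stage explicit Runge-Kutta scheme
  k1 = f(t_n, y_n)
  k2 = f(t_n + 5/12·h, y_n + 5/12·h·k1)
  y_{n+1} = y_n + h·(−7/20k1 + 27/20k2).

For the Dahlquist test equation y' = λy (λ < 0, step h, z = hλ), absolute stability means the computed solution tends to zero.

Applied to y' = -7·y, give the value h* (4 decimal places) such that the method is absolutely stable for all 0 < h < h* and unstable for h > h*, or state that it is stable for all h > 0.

(-1.7778,0); λ=-7 ⇒ h* = (16/9)/7 = 0.2540.

Test eqn y'=λy, z=hλ:
  k1=λy_n ⇒ h·k1=z·y_n;  k2=λ(1+5/12z)y_n ⇒ h·k2=z(1+5/12z)y_n
  y_{n+1}/y_n = 1 − 7/20z + 27/20z(1+5/12z) = 1 + z + 9/16z²
  Hence R(z) = 1 + z + 9/16z².

Find x<0 with |R(x)|<1.
x=-0.76: |R|=0.5649
R=1: x+9/16x²=0 ⇒ x=−16/9=-1.7778; min R=1−1/(4·9/16)=0.5556>−1
Confirm numerically:
  x=-1.687: |R|=0.91386 <1
  x=-1.608: |R|=0.84644 <1
  x=-0.737: |R|=0.56853 <1
  x=-2.232: |R|=1.57028 >1
  x=-1.969: |R|=1.21179 >1
So |R|<1 on (-1.7778, 0).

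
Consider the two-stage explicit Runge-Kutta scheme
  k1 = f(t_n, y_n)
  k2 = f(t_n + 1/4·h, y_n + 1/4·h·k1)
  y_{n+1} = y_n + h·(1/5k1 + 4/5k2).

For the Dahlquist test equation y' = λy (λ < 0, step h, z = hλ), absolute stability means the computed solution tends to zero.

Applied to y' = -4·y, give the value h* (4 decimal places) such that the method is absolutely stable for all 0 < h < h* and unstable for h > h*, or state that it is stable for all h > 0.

(-5.0000,0); λ=-4 ⇒ h* = (5)/4 = 1.2500.

Set f=λy, z=hλ:
  k1=λy_n ⇒ h·k1=z·y_n;  k2=λ(1+1/4z)y_n ⇒ h·k2=z(1+1/4z)y_n
  y_{n+1}/y_n = 1 + 1/5z + 4/5z(1+1/4z) = 1 + z + 1/5z²
  R(z) = 1 + z + 1/5z².

Need |R(x)|<1, x<0.
x=-0.3: |R|=0.7180
R=1: x+1/5x²=0 ⇒ x=−5=-5.0000; min R=1−1/(4·1/5)=-0.2500>−1
Confirm numerically:
  x=-4.678: |R|=0.69874 <1
  x=-4.056: |R|=0.23423 <1
  x=-2.862: |R|=0.22379 <1
  x=-2.174: |R|=0.22874 <1
  x=-5.387: |R|=1.41695 >1
  x=-5.258: |R|=1.27131 >1
  x=-5.095: |R|=1.09680 >1
Interval (-5.0000, 0).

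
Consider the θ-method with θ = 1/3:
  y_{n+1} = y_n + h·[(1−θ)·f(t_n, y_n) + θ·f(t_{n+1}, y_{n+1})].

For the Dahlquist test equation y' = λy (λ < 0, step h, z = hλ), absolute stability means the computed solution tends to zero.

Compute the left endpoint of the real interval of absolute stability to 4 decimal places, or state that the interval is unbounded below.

left endpoint -6.0000.

Test eqn y'=λy, z=hλ:
  y_{n+1} = y_n + z·[2/3·y_n + 1/3·y_{n+1}] ⇒ (1 − 1/3z)y_{n+1} = (1 + 2/3z)y_n
  R(z) = (1 + 2/3z)/(1 − 1/3z).

Boundary: |R(x)|=1, x<0.
x=-0.42: |R|=0.6316
R=−1: 1+2/3x = −1+1/3x ⇒ -1/3x=2 ⇒ x=2/(-1/3)=-6.0000
Confirm numerically:
  x=-5.705: |R|=0.96611 <1
  x=-3.546: |R|=0.62511 <1
  x=-3.064: |R|=0.51583 <1
  x=-2.552: |R|=0.37896 <1
  x=-6.491: |R|=1.05173 >1
  x=-6.464: |R|=1.04903 >1
  x=-6.421: |R|=1.04469 >1
Stable set (-6.0000, 0).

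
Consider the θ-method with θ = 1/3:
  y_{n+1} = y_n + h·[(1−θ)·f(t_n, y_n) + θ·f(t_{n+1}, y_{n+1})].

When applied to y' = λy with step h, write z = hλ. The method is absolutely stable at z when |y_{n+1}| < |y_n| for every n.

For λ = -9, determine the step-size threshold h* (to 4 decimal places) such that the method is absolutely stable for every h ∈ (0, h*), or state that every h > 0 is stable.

(-6.0000,0); λ=-9 ⇒ h* = (6)/9 = 0.6667.

Set f=λy, z=hλ:
  y_{n+1} = y_n + z·[2/3·y_n + 1/3·y_{n+1}] ⇒ (1 − 1/3z)y_{n+1} = (1 + 2/3z)y_n
  Hence R(z) = (1 + 2/3z)/(1 − 1/3z).

Find x<0 with |R(x)|<1.
x=-1.22: |R|=0.1327
R=−1: 1+2/3x = −1+1/3x ⇒ -1/3x=2 ⇒ x=2/(-1/3)=-6.0000
Confirm numerically:
  x=-4.444: |R|=0.79097 <1
  x=-3.357: |R|=0.58424 <1
  x=-3.248: |R|=0.55954 <1
  x=-2.524: |R|=0.37075 <1
  x=-6.469: |R|=1.04953 >1
  x=-6.390: |R|=1.04153 >1
  x=-6.131: |R|=1.01435 >1
Stable set (-6.0000, 0).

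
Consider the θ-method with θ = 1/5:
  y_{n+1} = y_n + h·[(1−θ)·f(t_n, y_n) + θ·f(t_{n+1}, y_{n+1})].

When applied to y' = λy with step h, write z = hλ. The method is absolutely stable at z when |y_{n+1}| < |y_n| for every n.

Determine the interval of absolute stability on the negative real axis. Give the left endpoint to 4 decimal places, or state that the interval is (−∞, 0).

Test eqn y'=λy, z=hλ:
  y_{n+1} = y_n + z·[4/5·y_n + 1/5·y_{n+1}] ⇒ (1 − 1/5z)y_{n+1} = (1 + 4/5z)y_n
  R(z) = (1 + 4/5z)/(1 − 1/5z).

Find x<0 with |R(x)|<1.
x=-1.02: |R|=0.1528
R=−1: 1+4/5x = −1+1/5x ⇒ -3/5x=2 ⇒ x=2/(-3/5)=-3.3333
Confirm numerically:
  x=-3.296: |R|=0.98650 <1
  x=-3.039: |R|=0.89016 <1
  x=-2.949: |R|=0.85495 <1
  x=-3.706: |R|=1.12842 >1
  x=-3.694: |R|=1.12445 >1
  x=-3.371: |R|=1.01350 >1
Interval (-3.3333, 0).

z∈(-3.3333,0).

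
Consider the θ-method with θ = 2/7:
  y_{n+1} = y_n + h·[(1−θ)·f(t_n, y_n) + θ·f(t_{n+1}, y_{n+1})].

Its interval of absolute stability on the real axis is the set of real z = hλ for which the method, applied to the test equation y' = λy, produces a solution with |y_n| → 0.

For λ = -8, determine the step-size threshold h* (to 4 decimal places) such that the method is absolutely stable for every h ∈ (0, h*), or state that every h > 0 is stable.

On y'=λy, z=hλ:
  y_{n+1} = y_n + z·[5/7·y_n + 2/7·y_{n+1}] ⇒ (1 − 2/7z)y_{n+1} = (1 + 5/7z)y_n
  so R(z) = (1 + 5/7z)/(1 − 2/7z).

Find x<0 with |R(x)|<1.
x=-0.48: |R|=0.5779
R=−1: 1+5/7x = −1+2/7x ⇒ -3/7x=2 ⇒ x=2/(-3/7)=-4.6667
Confirm numerically:
  x=-4.290: |R|=0.92747 <1
  x=-4.142: |R|=0.89702 <1
  x=-3.881: |R|=0.84033 <1
  x=-5.125: |R|=1.07971 >1
  x=-5.029: |R|=1.06372 >1
Stable set (-4.6667, 0).

(-4.6667,0); λ=-8 ⇒ h* = (14/3)/8 = 0.5833.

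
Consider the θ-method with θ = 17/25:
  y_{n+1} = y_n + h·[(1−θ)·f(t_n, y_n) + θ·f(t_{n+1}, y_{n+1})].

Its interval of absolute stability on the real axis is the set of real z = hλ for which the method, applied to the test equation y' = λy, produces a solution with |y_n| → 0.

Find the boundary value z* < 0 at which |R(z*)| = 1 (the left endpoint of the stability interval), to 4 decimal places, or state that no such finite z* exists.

unbounded; (−∞, 0).

With y'=λy (z=hλ):
  y_{n+1} = y_n + z·[8/25·y_n + 17/25·y_{n+1}] ⇒ (1 − 17/25z)y_{n+1} = (1 + 8/25z)y_n
  so R(z) = (1 + 8/25z)/(1 − 17/25z).

Boundary: |R(x)|=1, x<0.
x=-1.45: |R|=0.2699
x=-2: |R|=0.1525
x=-10: |R|=0.2821
x=-100: |R|=0.4493
θ=17/25≥1/2 ⇒ |1+8/25x|<|1−17/25x| ∀x<0 ⇒ interval (−∞,0).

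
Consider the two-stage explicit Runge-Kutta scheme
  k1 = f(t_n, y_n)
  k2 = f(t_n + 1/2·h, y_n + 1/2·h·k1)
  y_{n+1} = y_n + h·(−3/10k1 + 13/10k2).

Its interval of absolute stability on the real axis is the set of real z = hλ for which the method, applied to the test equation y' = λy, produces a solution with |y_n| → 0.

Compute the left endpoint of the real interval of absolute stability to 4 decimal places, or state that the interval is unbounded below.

Test eqn y'=λy, z=hλ:
  k1=λy_n ⇒ h·k1=z·y_n;  k2=λ(1+1/2z)y_n ⇒ h·k2=z(1+1/2z)y_n
  y_{n+1}/y_n = 1 − 3/10z + 13/10z(1+1/2z) = 1 + z + 13/20z²
  R(z) = 1 + z + 13/20z².

Find x<0 with |R(x)|<1.
x=-1.46: |R|=0.9255
R=1: x+13/20x²=0 ⇒ x=−20/13=-1.5385; min R=1−1/(4·13/20)=0.6154>−1
Confirm numerically:
  x=-1.081: |R|=0.67856 <1
  x=-1.063: |R|=0.67148 <1
  x=-0.742: |R|=0.61587 <1
  x=-1.980: |R|=1.56826 >1
  x=-1.679: |R|=1.15338 >1
So |R|<1 on (-1.5385, 0).

z* = -1.5385.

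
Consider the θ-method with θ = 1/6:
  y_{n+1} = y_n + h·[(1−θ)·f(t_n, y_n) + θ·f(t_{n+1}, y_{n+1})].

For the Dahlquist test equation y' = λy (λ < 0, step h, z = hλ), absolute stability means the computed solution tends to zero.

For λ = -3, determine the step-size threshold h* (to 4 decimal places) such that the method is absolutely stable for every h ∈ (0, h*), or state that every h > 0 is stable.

(-3.0000,0); λ=-3 ⇒ h* = (3)/3 = 1.0000.

With y'=λy (z=hλ):
  y_{n+1} = y_n + z·[5/6·y_n + 1/6·y_{n+1}] ⇒ (1 − 1/6z)y_{n+1} = (1 + 5/6z)y_n
  so R(z) = (1 + 5/6z)/(1 − 1/6z).

Boundary: |R(x)|=1, x<0.
x=-1.3: |R|=0.0685
R=−1: 1+5/6x = −1+1/6x ⇒ -2/3x=2 ⇒ x=2/(-2/3)=-3.0000
Confirm numerically:
  x=-2.956: |R|=0.98035 <1
  x=-2.581: |R|=0.80468 <1
  x=-1.849: |R|=0.41343 <1
  x=-1.447: |R|=0.16584 <1
  x=-3.514: |R|=1.21610 >1
  x=-3.334: |R|=1.14313 >1
So |R|<1 on (-3.0000, 0).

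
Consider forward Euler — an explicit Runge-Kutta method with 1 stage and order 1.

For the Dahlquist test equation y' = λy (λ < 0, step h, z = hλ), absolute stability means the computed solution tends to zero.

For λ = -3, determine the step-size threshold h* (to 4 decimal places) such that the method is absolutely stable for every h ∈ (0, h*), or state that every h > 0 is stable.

With y'=λy (z=hλ):
  order 1, 1-stage ⇒ R(z)=1+z
  (e.g. R(-0.55)=0.45000, |R|=0.45000)

Need |R(x)|<1, x<0.
x=-0.55: |R|=0.4500
|R(-1.22)|=0.2200 |R(-1.02)|=0.0200 |R(-0.64)|=0.3600
Bisect:
  x_lo=-2.3523 |R|=1.3523  x_hi=-0.1019 |R|=0.8981
  mid=-1.22711 |R|=0.22711 →hi
  mid=-1.78971 |R|=0.78971 →hi
  mid=-2.07101 |R|=1.07101 →lo
  mid=-1.93036 |R|=0.93036 →hi
  mid=-2.00069 |R|=1.00069 →lo
  mid=-1.96552 |R|=0.96552 →hi
  mid=-1.98311 |R|=0.98311 →hi
  mid=-1.99190 |R|=0.99190 →hi
  mid=-1.99629 |R|=0.99629 →hi
  mid=-1.99849 |R|=0.99849 →hi
  ...
  [-2.00000,-1.99986] ⇒ x*=-2.0000
So |R|<1 on (-2.0000, 0).

(-2.0000,0); λ=-3 ⇒ h* = 0.6667.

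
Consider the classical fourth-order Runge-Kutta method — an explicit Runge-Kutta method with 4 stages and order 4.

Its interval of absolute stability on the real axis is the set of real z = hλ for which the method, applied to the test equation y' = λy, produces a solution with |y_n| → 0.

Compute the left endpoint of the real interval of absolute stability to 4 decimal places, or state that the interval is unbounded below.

On y'=λy, z=hλ:
  order 4, 4-stage ⇒ R(z)=1+z+z^2/2+z^3/6+z^4/24
  (e.g. R(-0.76)=0.46954, |R|=0.46954)

Solve |R(x)|<1 on ℝ⁻.
x=-0.76: |R|=0.4695
|R(-2.45)|=0.6015 |R(-1.97)|=0.3238 |R(-1.76)|=0.2800
Bisect:
  x_lo=-3.2949 |R|=2.0823  x_hi=-0.2642 |R|=0.7678
  mid=-1.77954 |R|=0.28246 →hi
  mid=-2.53721 |R|=0.68601 →hi
  mid=-2.91604 |R|=1.21570 →lo
  mid=-2.72662 |R|=0.91509 →hi
  mid=-2.82133 |R|=1.05571 →lo
  mid=-2.77398 |R|=0.98307 →hi
  mid=-2.79766 |R|=1.01880 →lo
  ...
  [-2.78545,-2.78526] ⇒ x*=-2.7853
So |R|<1 on (-2.7853, 0).

left endpoint -2.7853.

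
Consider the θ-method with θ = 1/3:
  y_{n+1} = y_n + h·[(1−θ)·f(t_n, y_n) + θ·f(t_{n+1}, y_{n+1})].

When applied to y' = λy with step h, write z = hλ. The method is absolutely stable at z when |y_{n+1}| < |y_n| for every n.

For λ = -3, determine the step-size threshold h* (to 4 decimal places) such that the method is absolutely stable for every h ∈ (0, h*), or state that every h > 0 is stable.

(-6.0000,0); λ=-3 ⇒ h* = (6)/3 = 2.0000.

Set f=λy, z=hλ:
  y_{n+1} = y_n + z·[2/3·y_n + 1/3·y_{n+1}] ⇒ (1 − 1/3z)y_{n+1} = (1 + 2/3z)y_n
  Hence R(z) = (1 + 2/3z)/(1 − 1/3z).

Boundary: |R(x)|=1, x<0.
x=-0.61: |R|=0.4931
R=−1: 1+2/3x = −1+1/3x ⇒ -1/3x=2 ⇒ x=2/(-1/3)=-6.0000
Confirm numerically:
  x=-3.924: |R|=0.70017 <1
  x=-3.382: |R|=0.58978 <1
  x=-2.817: |R|=0.45281 <1
  x=-6.439: |R|=1.04651 >1
  x=-6.161: |R|=1.01757 >1
So |R|<1 on (-6.0000, 0).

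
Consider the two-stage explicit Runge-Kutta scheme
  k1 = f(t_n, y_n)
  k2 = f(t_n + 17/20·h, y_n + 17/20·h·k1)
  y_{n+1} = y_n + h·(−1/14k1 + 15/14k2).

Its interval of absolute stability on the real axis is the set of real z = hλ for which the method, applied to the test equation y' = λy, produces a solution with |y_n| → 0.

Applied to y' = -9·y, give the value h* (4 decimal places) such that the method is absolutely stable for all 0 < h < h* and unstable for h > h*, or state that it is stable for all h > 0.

On y'=λy, z=hλ:
  k1=λy_n ⇒ h·k1=z·y_n;  k2=λ(1+17/20z)y_n ⇒ h·k2=z(1+17/20z)y_n
  y_{n+1}/y_n = 1 − 1/14z + 15/14z(1+17/20z) = 1 + z + 51/56z²
  ⇒ R(z) = 1 + z + 51/56z².

Solve |R(x)|<1 on ℝ⁻.
x=-0.79: |R|=0.7784
R=1: x+51/56x²=0 ⇒ x=−56/51=-1.0980; min R=1−1/(4·51/56)=0.7255>−1
Confirm numerically:
  x=-1.003: |R|=0.91319 <1
  x=-0.866: |R|=0.81700 <1
  x=-0.859: |R|=0.81300 <1
  x=-1.579: |R|=1.69163 >1
  x=-1.291: |R|=1.22687 >1
Stable set (-1.0980, 0).

(-1.0980,0); λ=-9 ⇒ h* = (56/51)/9 = 0.1220.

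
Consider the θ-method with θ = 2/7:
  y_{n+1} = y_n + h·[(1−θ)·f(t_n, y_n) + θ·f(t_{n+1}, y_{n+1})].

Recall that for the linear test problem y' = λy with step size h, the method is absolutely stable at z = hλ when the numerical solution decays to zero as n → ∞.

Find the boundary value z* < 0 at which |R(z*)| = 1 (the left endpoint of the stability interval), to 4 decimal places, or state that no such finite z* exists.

z* = -4.6667.

Test eqn y'=λy, z=hλ:
  y_{n+1} = y_n + z·[5/7·y_n + 2/7·y_{n+1}] ⇒ (1 − 2/7z)y_{n+1} = (1 + 5/7z)y_n
  Hence R(z) = (1 + 5/7z)/(1 − 2/7z).

Solve |R(x)|<1 on ℝ⁻.
x=-0.89: |R|=0.2904
R=−1: 1+5/7x = −1+2/7x ⇒ -3/7x=2 ⇒ x=2/(-3/7)=-4.6667
Confirm numerically:
  x=-4.016: |R|=0.87014 <1
  x=-3.188: |R|=0.66836 <1
  x=-3.036: |R|=0.62576 <1
  x=-2.436: |R|=0.43632 <1
  x=-5.154: |R|=1.08447 >1
  x=-4.979: |R|=1.05525 >1
Stable set (-4.6667, 0).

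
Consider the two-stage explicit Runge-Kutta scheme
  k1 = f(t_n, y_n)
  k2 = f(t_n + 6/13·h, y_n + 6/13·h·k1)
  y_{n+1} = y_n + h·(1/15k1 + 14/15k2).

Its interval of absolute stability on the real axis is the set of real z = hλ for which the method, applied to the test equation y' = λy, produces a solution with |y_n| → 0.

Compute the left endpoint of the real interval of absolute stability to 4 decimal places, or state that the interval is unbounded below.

z* = -2.3214.

Set f=λy, z=hλ:
  k1=λy_n ⇒ h·k1=z·y_n;  k2=λ(1+6/13z)y_n ⇒ h·k2=z(1+6/13z)y_n
  y_{n+1}/y_n = 1 + 1/15z + 14/15z(1+6/13z) = 1 + z + 28/65z²
  ⇒ R(z) = 1 + z + 28/65z².

Find x<0 with |R(x)|<1.
x=-0.51: |R|=0.6020
R=1: x+28/65x²=0 ⇒ x=−65/28=-2.3214; min R=1−1/(4·28/65)=0.4196>−1
Confirm numerically:
  x=-1.914: |R|=0.66408 <1
  x=-1.368: |R|=0.43815 <1
  x=-0.970: |R|=0.43531 <1
  x=-2.779: |R|=1.54776 >1
  x=-2.428: |R|=1.11146 >1
Stable set (-2.3214, 0).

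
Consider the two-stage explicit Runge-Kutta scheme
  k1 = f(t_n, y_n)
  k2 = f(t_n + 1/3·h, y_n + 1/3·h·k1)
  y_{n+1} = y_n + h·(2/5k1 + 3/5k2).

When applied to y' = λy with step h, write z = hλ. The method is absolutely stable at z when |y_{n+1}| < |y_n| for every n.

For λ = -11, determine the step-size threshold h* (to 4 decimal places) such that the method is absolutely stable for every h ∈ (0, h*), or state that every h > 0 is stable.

(-5.0000,0); λ=-11 ⇒ h* = (5)/11 = 0.4545.

On y'=λy, z=hλ:
  k1=λy_n ⇒ h·k1=z·y_n;  k2=λ(1+1/3z)y_n ⇒ h·k2=z(1+1/3z)y_n
  y_{n+1}/y_n = 1 + 2/5z + 3/5z(1+1/3z) = 1 + z + 1/5z²
  so R(z) = 1 + z + 1/5z².

Boundary: |R(x)|=1, x<0.
x=-0.7: |R|=0.3980
R=1: x+1/5x²=0 ⇒ x=−5=-5.0000; min R=1−1/(4·1/5)=-0.2500>−1
Confirm numerically:
  x=-4.440: |R|=0.50272 <1
  x=-4.407: |R|=0.47733 <1
  x=-2.744: |R|=0.23809 <1
  x=-2.423: |R|=0.24881 <1
  x=-5.390: |R|=1.42042 >1
  x=-5.083: |R|=1.08438 >1
So |R|<1 on (-5.0000, 0).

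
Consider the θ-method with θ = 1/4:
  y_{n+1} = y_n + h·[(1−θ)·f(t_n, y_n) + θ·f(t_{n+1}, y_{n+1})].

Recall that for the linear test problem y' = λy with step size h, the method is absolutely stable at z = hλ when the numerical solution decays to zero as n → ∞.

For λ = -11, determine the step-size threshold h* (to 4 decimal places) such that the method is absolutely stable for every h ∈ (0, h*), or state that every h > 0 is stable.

Test eqn y'=λy, z=hλ:
  y_{n+1} = y_n + z·[3/4·y_n + 1/4·y_{n+1}] ⇒ (1 − 1/4z)y_{n+1} = (1 + 3/4z)y_n
  R(z) = (1 + 3/4z)/(1 − 1/4z).

Find x<0 with |R(x)|<1.
x=-0.38: |R|=0.6530
R=−1: 1+3/4x = −1+1/4x ⇒ -1/2x=2 ⇒ x=2/(-1/2)=-4.0000
Confirm numerically:
  x=-3.423: |R|=0.84454 <1
  x=-2.638: |R|=0.58964 <1
  x=-1.978: |R|=0.32352 <1
  x=-4.519: |R|=1.12185 >1
  x=-4.508: |R|=1.11942 >1
  x=-4.180: |R|=1.04401 >1
Stable set (-4.0000, 0).

(-4.0000,0); λ=-11 ⇒ h* = (4)/11 = 0.3636.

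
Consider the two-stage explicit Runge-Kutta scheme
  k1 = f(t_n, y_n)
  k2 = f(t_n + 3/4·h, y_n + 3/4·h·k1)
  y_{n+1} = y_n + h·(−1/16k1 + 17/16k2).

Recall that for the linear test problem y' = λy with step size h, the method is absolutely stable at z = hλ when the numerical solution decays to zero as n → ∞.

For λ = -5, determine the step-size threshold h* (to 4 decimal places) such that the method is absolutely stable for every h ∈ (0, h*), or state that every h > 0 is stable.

Test eqn y'=λy, z=hλ:
  k1=λy_n ⇒ h·k1=z·y_n;  k2=λ(1+3/4z)y_n ⇒ h·k2=z(1+3/4z)y_n
  y_{n+1}/y_n = 1 − 1/16z + 17/16z(1+3/4z) = 1 + z + 51/64z²
  ⇒ R(z) = 1 + z + 51/64z².

Find x<0 with |R(x)|<1.
x=-0.94: |R|=0.7641
R=1: x+51/64x²=0 ⇒ x=−64/51=-1.2549; min R=1−1/(4·51/64)=0.6863>−1
Confirm numerically:
  x=-1.005: |R|=0.79986 <1
  x=-0.584: |R|=0.68778 <1
  x=-0.545: |R|=0.69169 <1
  x=-0.509: |R|=0.69746 <1
  x=-1.772: |R|=1.73017 >1
  x=-1.496: |R|=1.28742 >1
So |R|<1 on (-1.2549, 0).

(-1.2549,0); λ=-5 ⇒ h* = (64/51)/5 = 0.2510.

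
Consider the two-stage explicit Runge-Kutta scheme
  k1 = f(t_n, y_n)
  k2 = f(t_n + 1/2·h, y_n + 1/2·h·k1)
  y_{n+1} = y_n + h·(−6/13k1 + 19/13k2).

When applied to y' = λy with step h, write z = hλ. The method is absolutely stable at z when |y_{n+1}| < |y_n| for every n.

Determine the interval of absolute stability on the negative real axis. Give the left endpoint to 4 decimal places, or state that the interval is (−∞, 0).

Test eqn y'=λy, z=hλ:
  k1=λy_n ⇒ h·k1=z·y_n;  k2=λ(1+1/2z)y_n ⇒ h·k2=z(1+1/2z)y_n
  y_{n+1}/y_n = 1 − 6/13z + 19/13z(1+1/2z) = 1 + z + 19/26z²
  Hence R(z) = 1 + z + 19/26z².

Boundary: |R(x)|=1, x<0.
x=-1.37: |R|=1.0016
R=1: x+19/26x²=0 ⇒ x=−26/19=-1.3684; min R=1−1/(4·19/26)=0.6579>−1
Confirm numerically:
  x=-1.304: |R|=0.93861 <1
  x=-1.065: |R|=0.76386 <1
  x=-1.832: |R|=1.62063 >1
  x=-1.779: |R|=1.53377 >1
  x=-1.526: |R|=1.17572 >1
So |R|<1 on (-1.3684, 0).

(-1.3684, 0).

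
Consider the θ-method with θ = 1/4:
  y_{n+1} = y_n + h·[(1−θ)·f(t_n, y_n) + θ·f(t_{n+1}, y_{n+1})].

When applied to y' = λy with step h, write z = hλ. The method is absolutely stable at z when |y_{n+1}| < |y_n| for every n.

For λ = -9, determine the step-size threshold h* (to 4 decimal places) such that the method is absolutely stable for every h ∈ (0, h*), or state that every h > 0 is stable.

(-4.0000,0); λ=-9 ⇒ h* = (4)/9 = 0.4444.

On y'=λy, z=hλ:
  y_{n+1} = y_n + z·[3/4·y_n + 1/4·y_{n+1}] ⇒ (1 − 1/4z)y_{n+1} = (1 + 3/4z)y_n
  R(z) = (1 + 3/4z)/(1 − 1/4z).

Need |R(x)|<1, x<0.
x=-0.45: |R|=0.5955
R=−1: 1+3/4x = −1+1/4x ⇒ -1/2x=2 ⇒ x=2/(-1/2)=-4.0000
Confirm numerically:
  x=-3.868: |R|=0.96645 <1
  x=-2.506: |R|=0.54073 <1
  x=-2.093: |R|=0.37404 <1
  x=-4.554: |R|=1.12953 >1
  x=-4.270: |R|=1.06530 >1
So |R|<1 on (-4.0000, 0).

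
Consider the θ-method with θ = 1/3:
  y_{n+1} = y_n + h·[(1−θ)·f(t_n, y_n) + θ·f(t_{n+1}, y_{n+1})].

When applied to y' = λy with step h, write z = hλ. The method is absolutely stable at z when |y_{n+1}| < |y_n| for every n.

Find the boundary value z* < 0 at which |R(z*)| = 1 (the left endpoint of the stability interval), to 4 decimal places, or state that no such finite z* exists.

With y'=λy (z=hλ):
  y_{n+1} = y_n + z·[2/3·y_n + 1/3·y_{n+1}] ⇒ (1 − 1/3z)y_{n+1} = (1 + 2/3z)y_n
  Hence R(z) = (1 + 2/3z)/(1 − 1/3z).

Find x<0 with |R(x)|<1.
x=-1.47: |R|=0.0134
R=−1: 1+2/3x = −1+1/3x ⇒ -1/3x=2 ⇒ x=2/(-1/3)=-6.0000
Confirm numerically:
  x=-5.272: |R|=0.91199 <1
  x=-4.931: |R|=0.86521 <1
  x=-3.379: |R|=0.58912 <1
  x=-6.572: |R|=1.05976 >1
  x=-6.553: |R|=1.05789 >1
Stable set (-6.0000, 0).

left endpoint -6.0000.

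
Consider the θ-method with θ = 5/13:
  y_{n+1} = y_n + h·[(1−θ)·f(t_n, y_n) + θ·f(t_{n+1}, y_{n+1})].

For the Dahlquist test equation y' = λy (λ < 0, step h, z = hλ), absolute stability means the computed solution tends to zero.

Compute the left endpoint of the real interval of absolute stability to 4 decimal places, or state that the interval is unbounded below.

With y'=λy (z=hλ):
  y_{n+1} = y_n + z·[8/13·y_n + 5/13·y_{n+1}] ⇒ (1 − 5/13z)y_{n+1} = (1 + 8/13z)y_n
  ⇒ R(z) = (1 + 8/13z)/(1 − 5/13z).

Find x<0 with |R(x)|<1.
x=-1.38: |R|=0.0985
R=−1: 1+8/13x = −1+5/13x ⇒ -3/13x=2 ⇒ x=2/(-3/13)=-8.6667
Confirm numerically:
  x=-7.211: |R|=0.91098 <1
  x=-6.977: |R|=0.89414 <1
  x=-6.009: |R|=0.81478 <1
  x=-4.114: |R|=0.59315 <1
  x=-9.074: |R|=1.02094 >1
  x=-8.855: |R|=1.00986 >1
So |R|<1 on (-8.6667, 0).

left endpoint -8.6667.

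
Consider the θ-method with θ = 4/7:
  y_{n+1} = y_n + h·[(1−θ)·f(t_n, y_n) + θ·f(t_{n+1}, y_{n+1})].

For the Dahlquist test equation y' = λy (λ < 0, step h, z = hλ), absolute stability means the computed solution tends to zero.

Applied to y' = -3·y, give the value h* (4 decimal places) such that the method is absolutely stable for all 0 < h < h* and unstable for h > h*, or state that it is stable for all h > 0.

Set f=λy, z=hλ:
  y_{n+1} = y_n + z·[3/7·y_n + 4/7·y_{n+1}] ⇒ (1 − 4/7z)y_{n+1} = (1 + 3/7z)y_n
  so R(z) = (1 + 3/7z)/(1 − 4/7z).

Find x<0 with |R(x)|<1.
x=-0.4: |R|=0.6744
x=-2: |R|=0.0667
x=-10: |R|=0.4894
x=-100: |R|=0.7199
θ=4/7≥1/2 ⇒ |1+3/7x|<|1−4/7x| ∀x<0 ⇒ interval (−∞,0).

interval (−∞, 0). Any h>0 works for λ=-3.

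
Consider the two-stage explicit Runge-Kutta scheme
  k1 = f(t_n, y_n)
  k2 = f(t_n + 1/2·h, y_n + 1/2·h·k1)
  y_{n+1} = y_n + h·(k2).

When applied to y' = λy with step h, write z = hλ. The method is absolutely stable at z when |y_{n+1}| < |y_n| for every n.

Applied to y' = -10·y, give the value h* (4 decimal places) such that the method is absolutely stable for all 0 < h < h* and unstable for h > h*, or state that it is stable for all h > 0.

(-2.0000,0); λ=-10 ⇒ h* = (2)/10 = 0.2000.

On y'=λy, z=hλ:
  k1=λy_n ⇒ h·k1=z·y_n;  k2=λ(1+1/2z)y_n ⇒ h·k2=z(1+1/2z)y_n
  y_{n+1}/y_n = 1 + z(1+1/2z) = 1 + z + 1/2z²
  so R(z) = 1 + z + 1/2z².

Boundary: |R(x)|=1, x<0.
x=-1.25: |R|=0.5312
R=1: x+1/2x²=0 ⇒ x=−2=-2.0000; min R=1−1/(4·1/2)=0.5000>−1
Confirm numerically:
  x=-1.602: |R|=0.68120 <1
  x=-1.075: |R|=0.50281 <1
  x=-1.061: |R|=0.50186 <1
  x=-2.486: |R|=1.60410 >1
  x=-2.259: |R|=1.29254 >1
So |R|<1 on (-2.0000, 0).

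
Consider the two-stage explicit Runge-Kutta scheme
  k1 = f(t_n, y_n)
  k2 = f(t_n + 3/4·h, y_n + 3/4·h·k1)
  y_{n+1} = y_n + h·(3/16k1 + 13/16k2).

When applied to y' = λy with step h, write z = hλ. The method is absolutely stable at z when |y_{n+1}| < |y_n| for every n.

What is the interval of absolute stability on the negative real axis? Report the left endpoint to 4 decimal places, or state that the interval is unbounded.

With y'=λy (z=hλ):
  k1=λy_n ⇒ h·k1=z·y_n;  k2=λ(1+3/4z)y_n ⇒ h·k2=z(1+3/4z)y_n
  y_{n+1}/y_n = 1 + 3/16z + 13/16z(1+3/4z) = 1 + z + 39/64z²
  R(z) = 1 + z + 39/64z².

Need |R(x)|<1, x<0.
x=-1.17: |R|=0.6642
R=1: x+39/64x²=0 ⇒ x=−64/39=-1.6410; min R=1−1/(4·39/64)=0.5897>−1
Confirm numerically:
  x=-1.271: |R|=0.71341 <1
  x=-0.878: |R|=0.59176 <1
  x=-0.876: |R|=0.59162 <1
  x=-0.663: |R|=0.60486 <1
  x=-1.940: |R|=1.35344 >1
  x=-1.764: |R|=1.13219 >1
So |R|<1 on (-1.6410, 0).

(-1.6410, 0).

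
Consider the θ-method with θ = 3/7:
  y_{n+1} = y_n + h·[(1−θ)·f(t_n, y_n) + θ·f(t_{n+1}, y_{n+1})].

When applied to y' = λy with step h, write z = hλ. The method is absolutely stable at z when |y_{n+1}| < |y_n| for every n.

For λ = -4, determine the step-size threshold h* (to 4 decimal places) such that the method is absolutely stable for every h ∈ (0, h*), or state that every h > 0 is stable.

With y'=λy (z=hλ):
  y_{n+1} = y_n + z·[4/7·y_n + 3/7·y_{n+1}] ⇒ (1 − 3/7z)y_{n+1} = (1 + 4/7z)y_n
  ⇒ R(z) = (1 + 4/7z)/(1 − 3/7z).

Boundary: |R(x)|=1, x<0.
x=-1.28: |R|=0.1734
R=−1: 1+4/7x = −1+3/7x ⇒ -1/7x=2 ⇒ x=2/(-1/7)=-14.0000
Confirm numerically:
  x=-12.133: |R|=0.95698 <1
  x=-9.272: |R|=0.86420 <1
  x=-7.817: |R|=0.79695 <1
  x=-6.471: |R|=0.71495 <1
  x=-14.074: |R|=1.00150 >1
  x=-14.031: |R|=1.00063 >1
So |R|<1 on (-14.0000, 0).

(-14.0000,0); λ=-4 ⇒ h* = (14)/4 = 3.5000.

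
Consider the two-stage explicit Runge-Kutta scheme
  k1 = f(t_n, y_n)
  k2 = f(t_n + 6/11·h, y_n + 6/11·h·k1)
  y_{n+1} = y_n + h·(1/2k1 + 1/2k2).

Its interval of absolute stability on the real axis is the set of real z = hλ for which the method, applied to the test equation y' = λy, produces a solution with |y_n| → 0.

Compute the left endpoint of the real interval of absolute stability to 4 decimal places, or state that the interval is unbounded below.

On y'=λy, z=hλ:
  k1=λy_n ⇒ h·k1=z·y_n;  k2=λ(1+6/11z)y_n ⇒ h·k2=z(1+6/11z)y_n
  y_{n+1}/y_n = 1 + 1/2z + 1/2z(1+6/11z) = 1 + z + 3/11z²
  Hence R(z) = 1 + z + 3/11z².

Need |R(x)|<1, x<0.
x=-1.57: |R|=0.1022
R=1: x+3/11x²=0 ⇒ x=−11/3=-3.6667; min R=1−1/(4·3/11)=0.0833>−1
Confirm numerically:
  x=-3.503: |R|=0.84364 <1
  x=-3.129: |R|=0.54117 <1
  x=-2.346: |R|=0.15501 <1
  x=-1.630: |R|=0.09461 <1
  x=-4.158: |R|=1.55717 >1
  x=-3.969: |R|=1.32726 >1
Interval (-3.6667, 0).

left endpoint -3.6667.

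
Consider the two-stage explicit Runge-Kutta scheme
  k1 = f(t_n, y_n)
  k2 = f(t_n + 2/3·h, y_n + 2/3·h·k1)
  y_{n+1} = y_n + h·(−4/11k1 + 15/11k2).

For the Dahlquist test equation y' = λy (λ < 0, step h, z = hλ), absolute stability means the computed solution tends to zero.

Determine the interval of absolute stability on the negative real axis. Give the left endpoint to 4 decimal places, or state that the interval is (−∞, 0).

On y'=λy, z=hλ:
  k1=λy_n ⇒ h·k1=z·y_n;  k2=λ(1+2/3z)y_n ⇒ h·k2=z(1+2/3z)y_n
  y_{n+1}/y_n = 1 − 4/11z + 15/11z(1+2/3z) = 1 + z + 10/11z²
  ⇒ R(z) = 1 + z + 10/11z².

Solve |R(x)|<1 on ℝ⁻.
x=-1.06: |R|=0.9615
R=1: x+10/11x²=0 ⇒ x=−11/10=-1.1000; min R=1−1/(4·10/11)=0.7250>−1
Confirm numerically:
  x=-0.979: |R|=0.89231 <1
  x=-0.862: |R|=0.81349 <1
  x=-0.856: |R|=0.81012 <1
  x=-0.791: |R|=0.77780 <1
  x=-1.577: |R|=1.68384 >1
  x=-1.225: |R|=1.13920 >1
Interval (-1.1000, 0).

z∈(-1.1000,0).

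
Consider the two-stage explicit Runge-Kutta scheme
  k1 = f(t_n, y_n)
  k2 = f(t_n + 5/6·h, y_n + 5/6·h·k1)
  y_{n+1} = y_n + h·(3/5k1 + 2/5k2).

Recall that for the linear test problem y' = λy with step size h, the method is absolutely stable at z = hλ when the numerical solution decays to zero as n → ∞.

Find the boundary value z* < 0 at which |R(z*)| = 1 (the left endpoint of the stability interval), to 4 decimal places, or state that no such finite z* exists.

left endpoint -3.0000.

On y'=λy, z=hλ:
  k1=λy_n ⇒ h·k1=z·y_n;  k2=λ(1+5/6z)y_n ⇒ h·k2=z(1+5/6z)y_n
  y_{n+1}/y_n = 1 + 3/5z + 2/5z(1+5/6z) = 1 + z + 1/3z²
  R(z) = 1 + z + 1/3z².

Boundary: |R(x)|=1, x<0.
x=-0.4: |R|=0.6533
R=1: x+1/3x²=0 ⇒ x=−3=-3.0000; min R=1−1/(4·1/3)=0.2500>−1
Confirm numerically:
  x=-2.632: |R|=0.67714 <1
  x=-1.876: |R|=0.29713 <1
  x=-1.550: |R|=0.25083 <1
  x=-3.497: |R|=1.57934 >1
  x=-3.376: |R|=1.42313 >1
So |R|<1 on (-3.0000, 0).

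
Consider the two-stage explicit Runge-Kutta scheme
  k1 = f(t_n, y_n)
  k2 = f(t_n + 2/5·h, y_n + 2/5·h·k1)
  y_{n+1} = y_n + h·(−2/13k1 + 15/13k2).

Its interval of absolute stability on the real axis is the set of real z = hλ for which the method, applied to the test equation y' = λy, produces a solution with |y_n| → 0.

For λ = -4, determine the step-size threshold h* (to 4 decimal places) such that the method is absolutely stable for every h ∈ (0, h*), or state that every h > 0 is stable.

With y'=λy (z=hλ):
  k1=λy_n ⇒ h·k1=z·y_n;  k2=λ(1+2/5z)y_n ⇒ h·k2=z(1+2/5z)y_n
  y_{n+1}/y_n = 1 − 2/13z + 15/13z(1+2/5z) = 1 + z + 6/13z²
  R(z) = 1 + z + 6/13z².

Need |R(x)|<1, x<0.
x=-1.48: |R|=0.5310
R=1: x+6/13x²=0 ⇒ x=−13/6=-2.1667; min R=1−1/(4·6/13)=0.4583>−1
Confirm numerically:
  x=-1.927: |R|=0.78684 <1
  x=-1.616: |R|=0.58929 <1
  x=-1.610: |R|=0.58635 <1
  x=-2.677: |R|=1.63054 >1
  x=-2.668: |R|=1.61733 >1
  x=-2.250: |R|=1.08654 >1
Interval (-2.1667, 0).

(-2.1667,0); λ=-4 ⇒ h* = (13/6)/4 = 0.5417.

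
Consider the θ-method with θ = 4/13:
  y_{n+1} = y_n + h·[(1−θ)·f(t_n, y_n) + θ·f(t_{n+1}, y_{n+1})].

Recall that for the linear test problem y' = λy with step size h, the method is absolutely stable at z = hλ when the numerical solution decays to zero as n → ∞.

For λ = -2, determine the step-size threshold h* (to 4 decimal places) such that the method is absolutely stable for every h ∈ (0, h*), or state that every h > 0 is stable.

Test eqn y'=λy, z=hλ:
  y_{n+1} = y_n + z·[9/13·y_n + 4/13·y_{n+1}] ⇒ (1 − 4/13z)y_{n+1} = (1 + 9/13z)y_n
  so R(z) = (1 + 9/13z)/(1 − 4/13z).

Need |R(x)|<1, x<0.
x=-0.48: |R|=0.5818
R=−1: 1+9/13x = −1+4/13x ⇒ -5/13x=2 ⇒ x=2/(-5/13)=-5.2000
Confirm numerically:
  x=-3.672: |R|=0.72407 <1
  x=-2.631: |R|=0.45396 <1
  x=-2.188: |R|=0.30765 <1
  x=-5.692: |R|=1.06878 >1
  x=-5.394: |R|=1.02805 >1
Stable set (-5.2000, 0).

(-5.2000,0); λ=-2 ⇒ h* = (26/5)/2 = 2.6000.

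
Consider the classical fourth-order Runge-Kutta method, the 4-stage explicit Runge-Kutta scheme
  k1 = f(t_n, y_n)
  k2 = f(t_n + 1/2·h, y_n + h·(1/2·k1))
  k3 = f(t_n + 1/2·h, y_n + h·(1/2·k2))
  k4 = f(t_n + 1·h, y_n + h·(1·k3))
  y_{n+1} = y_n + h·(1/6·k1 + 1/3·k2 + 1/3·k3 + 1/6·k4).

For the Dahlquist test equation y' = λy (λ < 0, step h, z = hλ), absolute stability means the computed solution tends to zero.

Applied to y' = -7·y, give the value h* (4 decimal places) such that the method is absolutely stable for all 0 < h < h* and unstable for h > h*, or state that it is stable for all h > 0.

(-2.7853,0); λ=-7 ⇒ h* = 0.3979.

On y'=λy, z=hλ:
  order 4, 4-stage ⇒ R(z)=1+z+z^2/2+z^3/6+z^4/24
  (e.g. R(-0.34)=0.71181, |R|=0.71181)

Need |R(x)|<1, x<0.
x=-0.34: |R|=0.7118
|R(-2.38)|=0.5422 |R(-1.7)|=0.2742 |R(-1.09)|=0.3470
Bisect:
  x_lo=-3.1702 |R|=1.7532  x_hi=-0.3313 |R|=0.7180
  mid=-1.75072 |R|=0.27889 →hi
  mid=-2.46044 |R|=0.61096 →hi
  mid=-2.81530 |R|=1.04619 →lo
  mid=-2.63787 |R|=0.79955 →hi
  mid=-2.72659 |R|=0.91504 →hi
  mid=-2.77094 |R|=0.97858 →hi
  mid=-2.79312 |R|=1.01187 →lo
  mid=-2.78203 |R|=0.99510 →hi
  ...
  [-2.78533,-2.78515] ⇒ x*=-2.7853
Stable set (-2.7853, 0).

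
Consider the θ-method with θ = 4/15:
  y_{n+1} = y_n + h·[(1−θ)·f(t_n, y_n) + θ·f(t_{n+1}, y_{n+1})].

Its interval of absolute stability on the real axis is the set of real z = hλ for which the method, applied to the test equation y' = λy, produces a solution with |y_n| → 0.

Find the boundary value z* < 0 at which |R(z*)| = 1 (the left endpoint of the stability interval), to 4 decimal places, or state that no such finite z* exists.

left endpoint -4.2857.

With y'=λy (z=hλ):
  y_{n+1} = y_n + z·[11/15·y_n + 4/15·y_{n+1}] ⇒ (1 − 4/15z)y_{n+1} = (1 + 11/15z)y_n
  so R(z) = (1 + 11/15z)/(1 − 4/15z).

Need |R(x)|<1, x<0.
x=-1.53: |R|=0.0866
R=−1: 1+11/15x = −1+4/15x ⇒ -7/15x=2 ⇒ x=2/(-7/15)=-4.2857
Confirm numerically:
  x=-4.168: |R|=0.97398 <1
  x=-4.094: |R|=0.95723 <1
  x=-2.388: |R|=0.45894 <1
  x=-2.374: |R|=0.45371 <1
  x=-4.795: |R|=1.10430 >1
  x=-4.672: |R|=1.08027 >1
  x=-4.569: |R|=1.05959 >1
Interval (-4.2857, 0).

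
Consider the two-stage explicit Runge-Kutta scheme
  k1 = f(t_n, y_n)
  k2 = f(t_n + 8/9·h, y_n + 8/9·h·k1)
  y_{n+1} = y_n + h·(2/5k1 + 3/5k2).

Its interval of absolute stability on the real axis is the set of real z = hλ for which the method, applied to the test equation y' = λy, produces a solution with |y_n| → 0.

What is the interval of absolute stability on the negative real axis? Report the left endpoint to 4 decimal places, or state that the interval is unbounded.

With y'=λy (z=hλ):
  k1=λy_n ⇒ h·k1=z·y_n;  k2=λ(1+8/9z)y_n ⇒ h·k2=z(1+8/9z)y_n
  y_{n+1}/y_n = 1 + 2/5z + 3/5z(1+8/9z) = 1 + z + 8/15z²
  Hence R(z) = 1 + z + 8/15z².

Need |R(x)|<1, x<0.
x=-1.02: |R|=0.5349
R=1: x+8/15x²=0 ⇒ x=−15/8=-1.8750; min R=1−1/(4·8/15)=0.5312>−1
Confirm numerically:
  x=-1.350: |R|=0.62200 <1
  x=-1.310: |R|=0.60525 <1
  x=-0.905: |R|=0.53181 <1
  x=-0.899: |R|=0.53204 <1
  x=-2.433: |R|=1.72406 >1
  x=-1.929: |R|=1.05556 >1
Interval (-1.8750, 0).

(-1.8750, 0).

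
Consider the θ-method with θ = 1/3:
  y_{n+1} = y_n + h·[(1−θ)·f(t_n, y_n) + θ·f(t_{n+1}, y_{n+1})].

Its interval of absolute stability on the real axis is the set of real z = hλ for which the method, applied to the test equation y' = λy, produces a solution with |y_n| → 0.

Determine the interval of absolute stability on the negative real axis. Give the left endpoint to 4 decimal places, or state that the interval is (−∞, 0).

With y'=λy (z=hλ):
  y_{n+1} = y_n + z·[2/3·y_n + 1/3·y_{n+1}] ⇒ (1 − 1/3z)y_{n+1} = (1 + 2/3z)y_n
  Hence R(z) = (1 + 2/3z)/(1 − 1/3z).

Find x<0 with |R(x)|<1.
x=-1.34: |R|=0.0737
R=−1: 1+2/3x = −1+1/3x ⇒ -1/3x=2 ⇒ x=2/(-1/3)=-6.0000
Confirm numerically:
  x=-4.621: |R|=0.81905 <1
  x=-4.457: |R|=0.79308 <1
  x=-4.231: |R|=0.75536 <1
  x=-6.454: |R|=1.04802 >1
  x=-6.106: |R|=1.01164 >1
So |R|<1 on (-6.0000, 0).

z∈(-6.0000,0).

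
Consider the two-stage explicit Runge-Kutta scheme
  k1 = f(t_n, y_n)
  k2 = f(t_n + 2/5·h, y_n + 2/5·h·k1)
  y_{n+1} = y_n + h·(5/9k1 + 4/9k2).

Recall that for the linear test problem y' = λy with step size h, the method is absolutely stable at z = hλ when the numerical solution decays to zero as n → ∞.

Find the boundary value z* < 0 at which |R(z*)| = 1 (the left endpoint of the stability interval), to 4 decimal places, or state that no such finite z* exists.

On y'=λy, z=hλ:
  k1=λy_n ⇒ h·k1=z·y_n;  k2=λ(1+2/5z)y_n ⇒ h·k2=z(1+2/5z)y_n
  y_{n+1}/y_n = 1 + 5/9z + 4/9z(1+2/5z) = 1 + z + 8/45z²
  R(z) = 1 + z + 8/45z².

Boundary: |R(x)|=1, x<0.
x=-0.73: |R|=0.3647
R=1: x+8/45x²=0 ⇒ x=−45/8=-5.6250; min R=1−1/(4·8/45)=-0.4062>−1
Confirm numerically:
  x=-5.165: |R|=0.57762 <1
  x=-3.102: |R|=0.39135 <1
  x=-2.716: |R|=0.40459 <1
  x=-2.599: |R|=0.39815 <1
  x=-5.988: |R|=1.38643 >1
  x=-5.979: |R|=1.37628 >1
  x=-5.725: |R|=1.10178 >1
Stable set (-5.6250, 0).

z* = -5.6250.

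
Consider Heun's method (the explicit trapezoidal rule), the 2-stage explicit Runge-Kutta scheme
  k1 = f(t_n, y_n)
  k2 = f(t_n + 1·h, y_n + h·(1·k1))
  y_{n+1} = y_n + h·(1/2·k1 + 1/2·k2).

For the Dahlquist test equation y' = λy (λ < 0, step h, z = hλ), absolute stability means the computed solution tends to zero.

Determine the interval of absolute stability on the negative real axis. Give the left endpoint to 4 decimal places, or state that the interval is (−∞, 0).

(-2.0000, 0).

Set f=λy, z=hλ:
  order 2, 2-stage ⇒ R(z)=1+z+z^2/2
  (e.g. R(-1.41)=0.58405, |R|=0.58405)

Need |R(x)|<1, x<0.
x=-1.41: |R|=0.5840
|R(-1.45)|=0.6013 |R(-1.1)|=0.5050 |R(-0.82)|=0.5162
Bisect:
  x_lo=-2.7100 |R|=1.9621  x_hi=-0.2364 |R|=0.7915
  mid=-1.47322 |R|=0.61197 →hi
  mid=-2.09162 |R|=1.09582 →lo
  mid=-1.78242 |R|=0.80609 →hi
  mid=-1.93702 |R|=0.93900 →hi
  mid=-2.01432 |R|=1.01442 →lo
  mid=-1.97567 |R|=0.97596 →hi
  mid=-1.99499 |R|=0.99501 →hi
  ...
  [-2.00013,-1.99998] ⇒ x*=-2.0000
Stable set (-2.0000, 0).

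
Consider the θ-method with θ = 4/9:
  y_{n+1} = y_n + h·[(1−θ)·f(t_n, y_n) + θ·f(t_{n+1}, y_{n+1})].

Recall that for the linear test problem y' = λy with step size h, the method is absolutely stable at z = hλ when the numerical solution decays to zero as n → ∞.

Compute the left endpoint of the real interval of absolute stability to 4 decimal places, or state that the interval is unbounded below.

left endpoint -18.0000.

With y'=λy (z=hλ):
  y_{n+1} = y_n + z·[5/9·y_n + 4/9·y_{n+1}] ⇒ (1 − 4/9z)y_{n+1} = (1 + 5/9z)y_n
  Hence R(z) = (1 + 5/9z)/(1 − 4/9z).

Boundary: |R(x)|=1, x<0.
x=-0.78: |R|=0.4208
R=−1: 1+5/9x = −1+4/9x ⇒ -1/9x=2 ⇒ x=2/(-1/9)=-18.0000
Confirm numerically:
  x=-11.543: |R|=0.88297 <1
  x=-9.732: |R|=0.82749 <1
  x=-8.645: |R|=0.78534 <1
  x=-18.498: |R|=1.00600 >1
  x=-18.403: |R|=1.00488 >1
Stable set (-18.0000, 0).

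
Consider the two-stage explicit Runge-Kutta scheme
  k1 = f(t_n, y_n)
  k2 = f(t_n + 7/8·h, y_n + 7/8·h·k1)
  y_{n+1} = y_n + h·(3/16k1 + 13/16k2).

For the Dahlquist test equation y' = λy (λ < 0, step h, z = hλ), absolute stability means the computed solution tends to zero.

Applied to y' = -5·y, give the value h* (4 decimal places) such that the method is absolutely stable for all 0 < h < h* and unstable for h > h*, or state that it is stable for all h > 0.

With y'=λy (z=hλ):
  k1=λy_n ⇒ h·k1=z·y_n;  k2=λ(1+7/8z)y_n ⇒ h·k2=z(1+7/8z)y_n
  y_{n+1}/y_n = 1 + 3/16z + 13/16z(1+7/8z) = 1 + z + 91/128z²
  R(z) = 1 + z + 91/128z².

Need |R(x)|<1, x<0.
x=-0.52: |R|=0.6722
R=1: x+91/128x²=0 ⇒ x=−128/91=-1.4066; min R=1−1/(4·91/128)=0.6484>−1
Confirm numerically:
  x=-1.191: |R|=0.81745 <1
  x=-1.134: |R|=0.78023 <1
  x=-1.018: |R|=0.71876 <1
  x=-1.581: |R|=1.19603 >1
  x=-1.511: |R|=1.11216 >1
Interval (-1.4066, 0).

(-1.4066,0); λ=-5 ⇒ h* = (128/91)/5 = 0.2813.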